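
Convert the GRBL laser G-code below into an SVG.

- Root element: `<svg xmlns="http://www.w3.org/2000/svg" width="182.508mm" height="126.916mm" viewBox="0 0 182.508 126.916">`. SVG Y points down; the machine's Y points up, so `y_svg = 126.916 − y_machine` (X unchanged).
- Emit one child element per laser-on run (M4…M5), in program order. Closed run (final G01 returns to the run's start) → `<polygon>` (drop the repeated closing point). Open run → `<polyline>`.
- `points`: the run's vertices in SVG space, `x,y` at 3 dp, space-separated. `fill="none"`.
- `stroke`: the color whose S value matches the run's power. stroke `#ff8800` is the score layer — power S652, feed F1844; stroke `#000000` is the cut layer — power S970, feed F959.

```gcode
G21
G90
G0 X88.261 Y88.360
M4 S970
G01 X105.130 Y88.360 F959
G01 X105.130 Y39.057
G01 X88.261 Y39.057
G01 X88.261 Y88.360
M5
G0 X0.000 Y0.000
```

<svg xmlns="http://www.w3.org/2000/svg" width="182.508mm" height="126.916mm" viewBox="0 0 182.508 126.916">
  <polygon points="88.261,38.556 105.130,38.556 105.130,87.859 88.261,87.859" fill="none" stroke="#000000"/>
</svg>

y_svg = 126.916 − y_m. Every run uses S970, so all elements get stroke `#000000` (cut).

[1] closed run; points: 88.261,38.556 105.130,38.556 105.130,87.859 88.261,87.859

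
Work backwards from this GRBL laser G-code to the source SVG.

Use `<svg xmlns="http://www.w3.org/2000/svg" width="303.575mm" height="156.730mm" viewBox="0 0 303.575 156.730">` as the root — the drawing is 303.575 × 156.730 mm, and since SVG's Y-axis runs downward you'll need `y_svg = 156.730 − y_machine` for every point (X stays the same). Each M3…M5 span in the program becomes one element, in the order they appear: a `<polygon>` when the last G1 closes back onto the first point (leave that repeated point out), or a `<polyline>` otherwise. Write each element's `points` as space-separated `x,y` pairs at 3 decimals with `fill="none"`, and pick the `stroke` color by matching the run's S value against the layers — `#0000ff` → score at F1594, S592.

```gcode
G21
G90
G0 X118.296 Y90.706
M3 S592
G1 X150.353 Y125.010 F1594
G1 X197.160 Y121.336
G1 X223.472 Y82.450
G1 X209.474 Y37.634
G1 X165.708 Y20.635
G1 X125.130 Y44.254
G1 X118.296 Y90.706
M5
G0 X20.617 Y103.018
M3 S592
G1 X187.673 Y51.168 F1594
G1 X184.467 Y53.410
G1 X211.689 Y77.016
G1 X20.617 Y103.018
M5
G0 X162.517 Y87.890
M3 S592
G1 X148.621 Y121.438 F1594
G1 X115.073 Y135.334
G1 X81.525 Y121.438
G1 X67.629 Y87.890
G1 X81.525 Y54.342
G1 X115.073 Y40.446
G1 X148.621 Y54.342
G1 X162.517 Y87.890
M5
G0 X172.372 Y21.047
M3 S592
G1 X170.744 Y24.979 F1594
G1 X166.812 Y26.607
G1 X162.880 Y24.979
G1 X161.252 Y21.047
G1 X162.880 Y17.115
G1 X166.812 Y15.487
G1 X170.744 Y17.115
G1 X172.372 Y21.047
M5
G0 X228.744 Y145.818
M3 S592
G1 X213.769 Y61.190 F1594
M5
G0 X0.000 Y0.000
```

<svg xmlns="http://www.w3.org/2000/svg" width="303.575mm" height="156.730mm" viewBox="0 0 303.575 156.730">
  <polygon points="118.296,66.024 150.353,31.720 197.160,35.394 223.472,74.280 209.474,119.096 165.708,136.095 125.130,112.476" fill="none" stroke="#0000ff"/>
  <polygon points="20.617,53.712 187.673,105.562 184.467,103.320 211.689,79.714" fill="none" stroke="#0000ff"/>
  <polygon points="162.517,68.840 148.621,35.292 115.073,21.396 81.525,35.292 67.629,68.840 81.525,102.388 115.073,116.284 148.621,102.388" fill="none" stroke="#0000ff"/>
  <polygon points="172.372,135.683 170.744,131.751 166.812,130.123 162.880,131.751 161.252,135.683 162.880,139.615 166.812,141.243 170.744,139.615" fill="none" stroke="#0000ff"/>
  <polyline points="228.744,10.912 213.769,95.540" fill="none" stroke="#0000ff"/>
</svg>

Machine Y-up, SVG Y-down with viewBox height 156.730, so y_svg = 156.730 − y_machine; X carries over. Every run uses S592, so all elements get stroke `#0000ff` (score).

Run 1: The run returns to its start, so emit a `<polygon>` with points (Y-flipped): 118.296,66.024 150.353,31.720 197.160,35.394 223.472,74.280 209.474,119.096 165.708,136.095 125.130,112.476.

Run 2: The run returns to its start, so emit a `<polygon>` with points (Y-flipped): 20.617,53.712 187.673,105.562 184.467,103.320 211.689,79.714.

Run 3: The run returns to its start, so emit a `<polygon>` with points (Y-flipped): 162.517,68.840 148.621,35.292 115.073,21.396 81.525,35.292 67.629,68.840 81.525,102.388 115.073,116.284 148.621,102.388.

Run 4: The run returns to its start, so emit a `<polygon>` with points (Y-flipped): 172.372,135.683 170.744,131.751 166.812,130.123 162.880,131.751 161.252,135.683 162.880,139.615 166.812,141.243 170.744,139.615.

Run 5: The run is open, so emit a `<polyline>` with points (Y-flipped): 228.744,10.912 213.769,95.540.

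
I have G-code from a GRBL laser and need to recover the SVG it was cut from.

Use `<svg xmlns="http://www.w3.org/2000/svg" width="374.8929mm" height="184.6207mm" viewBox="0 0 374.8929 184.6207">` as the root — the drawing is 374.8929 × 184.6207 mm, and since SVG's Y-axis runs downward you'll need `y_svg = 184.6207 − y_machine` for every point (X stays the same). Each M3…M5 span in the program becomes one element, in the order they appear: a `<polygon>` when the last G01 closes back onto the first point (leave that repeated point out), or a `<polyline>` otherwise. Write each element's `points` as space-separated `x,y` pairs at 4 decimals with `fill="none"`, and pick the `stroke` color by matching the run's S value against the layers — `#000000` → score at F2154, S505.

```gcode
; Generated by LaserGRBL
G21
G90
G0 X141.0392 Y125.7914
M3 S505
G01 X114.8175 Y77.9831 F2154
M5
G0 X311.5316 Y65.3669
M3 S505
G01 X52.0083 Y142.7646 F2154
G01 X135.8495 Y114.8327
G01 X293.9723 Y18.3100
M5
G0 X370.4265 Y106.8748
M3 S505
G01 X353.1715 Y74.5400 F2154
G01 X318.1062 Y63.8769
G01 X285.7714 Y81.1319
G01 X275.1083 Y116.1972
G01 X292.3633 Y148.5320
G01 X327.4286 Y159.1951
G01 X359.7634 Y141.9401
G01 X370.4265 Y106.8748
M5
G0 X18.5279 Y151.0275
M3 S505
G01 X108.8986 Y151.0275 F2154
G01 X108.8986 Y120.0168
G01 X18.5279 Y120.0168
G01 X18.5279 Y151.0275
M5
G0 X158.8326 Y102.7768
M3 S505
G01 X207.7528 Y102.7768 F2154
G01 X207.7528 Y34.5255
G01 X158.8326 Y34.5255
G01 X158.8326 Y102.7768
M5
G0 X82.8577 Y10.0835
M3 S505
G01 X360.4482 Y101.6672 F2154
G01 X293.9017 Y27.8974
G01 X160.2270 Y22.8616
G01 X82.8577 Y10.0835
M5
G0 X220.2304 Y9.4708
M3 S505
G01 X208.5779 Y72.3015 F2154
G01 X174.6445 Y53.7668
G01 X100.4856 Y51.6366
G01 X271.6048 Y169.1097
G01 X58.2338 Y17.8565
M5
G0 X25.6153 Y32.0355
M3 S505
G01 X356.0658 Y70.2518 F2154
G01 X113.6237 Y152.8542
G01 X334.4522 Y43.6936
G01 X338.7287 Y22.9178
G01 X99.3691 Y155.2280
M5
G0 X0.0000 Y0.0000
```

Machine Y-up, SVG Y-down with viewBox height 184.6207, so y_svg = 184.6207 − y_machine; X carries over. Every run uses S505, so all elements get stroke `#000000` (score).

Run 1: The run is open, so emit a `<polyline>` with points (Y-flipped): 141.0392,58.8293 114.8175,106.6376.

Run 2: The run is open, so emit a `<polyline>` with points (Y-flipped): 311.5316,119.2538 52.0083,41.8561 135.8495,69.7880 293.9723,166.3107.

Run 3: The run returns to its start, so emit a `<polygon>` with points (Y-flipped): 370.4265,77.7459 353.1715,110.0807 318.1062,120.7438 285.7714,103.4888 275.1083,68.4235 292.3633,36.0887 327.4286,25.4256 359.7634,42.6806.

Run 4: The run returns to its start, so emit a `<polygon>` with points (Y-flipped): 18.5279,33.5932 108.8986,33.5932 108.8986,64.6039 18.5279,64.6039.

Run 5: The run returns to its start, so emit a `<polygon>` with points (Y-flipped): 158.8326,81.8439 207.7528,81.8439 207.7528,150.0952 158.8326,150.0952.

Run 6: The run returns to its start, so emit a `<polygon>` with points (Y-flipped): 82.8577,174.5372 360.4482,82.9535 293.9017,156.7233 160.2270,161.7591.

Run 7: The run is open, so emit a `<polyline>` with points (Y-flipped): 220.2304,175.1499 208.5779,112.3192 174.6445,130.8539 100.4856,132.9841 271.6048,15.5110 58.2338,166.7642.

Run 8: The run is open, so emit a `<polyline>` with points (Y-flipped): 25.6153,152.5852 356.0658,114.3689 113.6237,31.7665 334.4522,140.9271 338.7287,161.7029 99.3691,29.3927.

<svg xmlns="http://www.w3.org/2000/svg" width="374.8929mm" height="184.6207mm" viewBox="0 0 374.8929 184.6207">
  <polyline points="141.0392,58.8293 114.8175,106.6376" fill="none" stroke="#000000"/>
  <polyline points="311.5316,119.2538 52.0083,41.8561 135.8495,69.7880 293.9723,166.3107" fill="none" stroke="#000000"/>
  <polygon points="370.4265,77.7459 353.1715,110.0807 318.1062,120.7438 285.7714,103.4888 275.1083,68.4235 292.3633,36.0887 327.4286,25.4256 359.7634,42.6806" fill="none" stroke="#000000"/>
  <polygon points="18.5279,33.5932 108.8986,33.5932 108.8986,64.6039 18.5279,64.6039" fill="none" stroke="#000000"/>
  <polygon points="158.8326,81.8439 207.7528,81.8439 207.7528,150.0952 158.8326,150.0952" fill="none" stroke="#000000"/>
  <polygon points="82.8577,174.5372 360.4482,82.9535 293.9017,156.7233 160.2270,161.7591" fill="none" stroke="#000000"/>
  <polyline points="220.2304,175.1499 208.5779,112.3192 174.6445,130.8539 100.4856,132.9841 271.6048,15.5110 58.2338,166.7642" fill="none" stroke="#000000"/>
  <polyline points="25.6153,152.5852 356.0658,114.3689 113.6237,31.7665 334.4522,140.9271 338.7287,161.7029 99.3691,29.3927" fill="none" stroke="#000000"/>
</svg>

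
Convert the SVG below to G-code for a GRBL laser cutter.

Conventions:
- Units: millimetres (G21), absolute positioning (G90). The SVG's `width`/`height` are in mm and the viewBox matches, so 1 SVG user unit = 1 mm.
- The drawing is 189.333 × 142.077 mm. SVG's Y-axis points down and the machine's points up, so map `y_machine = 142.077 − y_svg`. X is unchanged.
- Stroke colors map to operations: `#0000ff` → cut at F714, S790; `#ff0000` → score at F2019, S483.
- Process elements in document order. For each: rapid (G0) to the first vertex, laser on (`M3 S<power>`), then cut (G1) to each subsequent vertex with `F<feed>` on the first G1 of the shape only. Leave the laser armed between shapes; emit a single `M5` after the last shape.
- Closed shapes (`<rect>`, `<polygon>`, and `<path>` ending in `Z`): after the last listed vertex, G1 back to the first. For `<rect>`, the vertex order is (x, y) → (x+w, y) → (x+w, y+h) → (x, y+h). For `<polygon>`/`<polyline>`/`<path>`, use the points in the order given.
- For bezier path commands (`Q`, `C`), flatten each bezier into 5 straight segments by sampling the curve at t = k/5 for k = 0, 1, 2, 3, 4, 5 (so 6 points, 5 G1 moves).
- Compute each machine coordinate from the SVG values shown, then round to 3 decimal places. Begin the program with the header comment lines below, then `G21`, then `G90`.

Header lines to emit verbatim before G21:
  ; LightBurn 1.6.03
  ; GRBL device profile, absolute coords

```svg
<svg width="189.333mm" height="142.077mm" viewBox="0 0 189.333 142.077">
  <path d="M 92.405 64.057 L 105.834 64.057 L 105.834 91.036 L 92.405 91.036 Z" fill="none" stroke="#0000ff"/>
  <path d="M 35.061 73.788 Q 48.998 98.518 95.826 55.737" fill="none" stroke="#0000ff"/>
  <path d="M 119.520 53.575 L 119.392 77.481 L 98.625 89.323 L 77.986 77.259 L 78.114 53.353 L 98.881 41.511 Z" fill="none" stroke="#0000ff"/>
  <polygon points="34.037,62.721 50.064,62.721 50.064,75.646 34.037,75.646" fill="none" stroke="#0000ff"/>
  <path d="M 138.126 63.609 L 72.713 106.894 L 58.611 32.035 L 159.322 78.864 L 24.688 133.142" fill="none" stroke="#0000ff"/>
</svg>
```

; LightBurn 1.6.03
; GRBL device profile, absolute coords
G21
G90
G0 X92.405 Y78.020
M3 S790
G1 X105.834 Y78.020 F714
G1 X105.834 Y51.041
G1 X92.405 Y51.041
G1 X92.405 Y78.020
G0 X35.061 Y68.289
M3 S790
G1 X41.951 Y61.097 F714
G1 X51.473 Y59.307
G1 X63.626 Y62.917
G1 X78.410 Y71.928
G1 X95.826 Y86.340
G0 X119.520 Y88.502
M3 S790
G1 X119.392 Y64.596 F714
G1 X98.625 Y52.754
G1 X77.986 Y64.818
G1 X78.114 Y88.724
G1 X98.881 Y100.566
G1 X119.520 Y88.502
G0 X34.037 Y79.356
M3 S790
G1 X50.064 Y79.356 F714
G1 X50.064 Y66.431
G1 X34.037 Y66.431
G1 X34.037 Y79.356
G0 X138.126 Y78.468
M3 S790
G1 X72.713 Y35.183 F714
G1 X58.611 Y110.042
G1 X159.322 Y63.213
G1 X24.688 Y8.935
M5

viewBox `0 0 189.333 142.077` with mm width/height → 1 unit = 1 mm. Flip: y_m = 142.077 − y_svg.

**Shape 1** — `<path>` rectangle, stroke `#0000ff` → cut (S790, F714). Machine vertices: (92.405,78.020) → (105.834,78.020) → (105.834,51.041) → (92.405,51.041) → (92.405,78.020). Closed: final G1 returns to the first vertex.

**Shape 2** — `<path>` quadratic bezier, stroke `#0000ff` → cut (S790, F714). Control points (SVG): P0=(35.061,73.788), P1=(48.998,98.518), P2=(95.826,55.737); sampled at t=k/5. Machine vertices: (35.061,68.289) → (41.951,61.097) → (51.473,59.307) → (63.626,62.917) → (78.410,71.928) → (95.826,86.340). Open path.

**Shape 3** — `<path>` regular polygon, stroke `#0000ff` → cut (S790, F714). Machine vertices: (119.520,88.502) → (119.392,64.596) → (98.625,52.754) → (77.986,64.818) → (78.114,88.724) → (98.881,100.566) → (119.520,88.502). Closed: final G1 returns to the first vertex.

**Shape 4** — `<polygon>` rectangle, stroke `#0000ff` → cut (S790, F714). Machine vertices: (34.037,79.356) → (50.064,79.356) → (50.064,66.431) → (34.037,66.431) → (34.037,79.356). Closed: final G1 returns to the first vertex.

**Shape 5** — `<path>` open polyline, stroke `#0000ff` → cut (S790, F714). Machine vertices: (138.126,78.468) → (72.713,35.183) → (58.611,110.042) → (159.322,63.213) → (24.688,8.935). Open path.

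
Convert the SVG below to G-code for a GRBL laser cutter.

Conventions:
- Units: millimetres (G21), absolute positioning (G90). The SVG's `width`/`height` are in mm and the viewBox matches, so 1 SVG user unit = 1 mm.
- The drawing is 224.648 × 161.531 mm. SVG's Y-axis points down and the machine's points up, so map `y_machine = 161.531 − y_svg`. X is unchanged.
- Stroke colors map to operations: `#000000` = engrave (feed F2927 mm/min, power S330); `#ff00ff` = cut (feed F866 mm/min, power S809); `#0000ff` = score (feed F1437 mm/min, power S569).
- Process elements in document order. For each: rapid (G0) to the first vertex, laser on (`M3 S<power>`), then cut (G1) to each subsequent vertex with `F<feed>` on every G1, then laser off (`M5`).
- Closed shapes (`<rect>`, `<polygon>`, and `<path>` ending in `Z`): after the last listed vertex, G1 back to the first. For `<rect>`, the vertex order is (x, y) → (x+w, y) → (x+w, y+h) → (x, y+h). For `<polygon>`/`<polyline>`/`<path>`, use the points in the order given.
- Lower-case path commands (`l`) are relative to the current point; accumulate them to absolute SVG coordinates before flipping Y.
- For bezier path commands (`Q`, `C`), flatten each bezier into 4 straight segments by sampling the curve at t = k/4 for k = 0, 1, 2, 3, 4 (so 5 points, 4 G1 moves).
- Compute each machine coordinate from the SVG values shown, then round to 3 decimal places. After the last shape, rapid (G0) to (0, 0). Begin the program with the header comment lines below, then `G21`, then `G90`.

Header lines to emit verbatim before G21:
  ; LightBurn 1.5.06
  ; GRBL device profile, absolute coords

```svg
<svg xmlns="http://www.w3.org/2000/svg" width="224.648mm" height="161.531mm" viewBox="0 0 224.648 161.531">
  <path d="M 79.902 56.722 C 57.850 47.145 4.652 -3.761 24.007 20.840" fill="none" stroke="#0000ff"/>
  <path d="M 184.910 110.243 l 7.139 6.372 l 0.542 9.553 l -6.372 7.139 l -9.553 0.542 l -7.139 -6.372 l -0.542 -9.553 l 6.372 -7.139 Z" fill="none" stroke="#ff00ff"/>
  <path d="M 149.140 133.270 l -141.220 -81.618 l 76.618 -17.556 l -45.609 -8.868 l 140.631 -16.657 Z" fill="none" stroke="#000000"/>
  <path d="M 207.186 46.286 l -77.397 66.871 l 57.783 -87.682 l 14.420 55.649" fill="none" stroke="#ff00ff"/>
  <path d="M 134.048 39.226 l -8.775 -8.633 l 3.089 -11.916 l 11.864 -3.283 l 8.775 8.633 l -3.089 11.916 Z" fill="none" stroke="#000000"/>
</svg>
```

; LightBurn 1.5.06
; GRBL device profile, absolute coords
G21
G90
G0 X79.902 Y104.809
M3 S569
G1 X59.143 Y117.915 F1437
G1 X36.427 Y135.567 F1437
G1 X21.474 Y146.810 F1437
G1 X24.007 Y140.691 F1437
M5
G0 X184.910 Y51.288
M3 S809
G1 X192.049 Y44.916 F866
G1 X192.591 Y35.363 F866
G1 X186.219 Y28.224 F866
G1 X176.666 Y27.682 F866
G1 X169.527 Y34.054 F866
G1 X168.985 Y43.607 F866
G1 X175.357 Y50.746 F866
G1 X184.910 Y51.288 F866
M5
G0 X149.140 Y28.261
M3 S330
G1 X7.920 Y109.879 F2927
G1 X84.538 Y127.435 F2927
G1 X38.929 Y136.303 F2927
G1 X179.560 Y152.960 F2927
G1 X149.140 Y28.261 F2927
M5
G0 X207.186 Y115.245
M3 S809
G1 X129.789 Y48.374 F866
G1 X187.572 Y136.056 F866
G1 X201.992 Y80.407 F866
M5
G0 X134.048 Y122.305
M3 S330
G1 X125.273 Y130.938 F2927
G1 X128.362 Y142.854 F2927
G1 X140.226 Y146.137 F2927
G1 X149.001 Y137.504 F2927
G1 X145.912 Y125.588 F2927
G1 X134.048 Y122.305 F2927
M5
G0 X0.000 Y0.000

viewBox `0 0 224.648 161.531` with mm width/height → 1 unit = 1 mm. Flip: y_m = 161.531 − y_svg.

**Shape 1** — `<path>` cubic bezier, stroke `#0000ff` → score (S569, F1437). Control points (SVG): P0=(79.902,56.722), P1=(57.850,47.145), P2=(4.652,-3.761), P3=(24.007,20.840); sampled at t=k/4. Machine vertices: (79.902,104.809) → (59.143,117.915) → (36.427,135.567) → (21.474,146.810) → (24.007,140.691). Open path.

**Shape 2** — `<path>` regular polygon, stroke `#ff00ff` → cut (S809, F866). Machine vertices: (184.910,51.288) → (192.049,44.916) → (192.591,35.363) → (186.219,28.224) → (176.666,27.682) → (169.527,34.054) → (168.985,43.607) → (175.357,50.746) → (184.910,51.288). Closed: final G1 returns to the first vertex.

**Shape 3** — `<path>` closed polygon, stroke `#000000` → engrave (S330, F2927). Machine vertices: (149.140,28.261) → (7.920,109.879) → (84.538,127.435) → (38.929,136.303) → (179.560,152.960) → (149.140,28.261). Closed: final G1 returns to the first vertex.

**Shape 4** — `<path>` open polyline, stroke `#ff00ff` → cut (S809, F866). Machine vertices: (207.186,115.245) → (129.789,48.374) → (187.572,136.056) → (201.992,80.407). Open path.

**Shape 5** — `<path>` regular polygon, stroke `#000000` → engrave (S330, F2927). Machine vertices: (134.048,122.305) → (125.273,130.938) → (128.362,142.854) → (140.226,146.137) → (149.001,137.504) → (145.912,125.588) → (134.048,122.305). Closed: final G1 returns to the first vertex.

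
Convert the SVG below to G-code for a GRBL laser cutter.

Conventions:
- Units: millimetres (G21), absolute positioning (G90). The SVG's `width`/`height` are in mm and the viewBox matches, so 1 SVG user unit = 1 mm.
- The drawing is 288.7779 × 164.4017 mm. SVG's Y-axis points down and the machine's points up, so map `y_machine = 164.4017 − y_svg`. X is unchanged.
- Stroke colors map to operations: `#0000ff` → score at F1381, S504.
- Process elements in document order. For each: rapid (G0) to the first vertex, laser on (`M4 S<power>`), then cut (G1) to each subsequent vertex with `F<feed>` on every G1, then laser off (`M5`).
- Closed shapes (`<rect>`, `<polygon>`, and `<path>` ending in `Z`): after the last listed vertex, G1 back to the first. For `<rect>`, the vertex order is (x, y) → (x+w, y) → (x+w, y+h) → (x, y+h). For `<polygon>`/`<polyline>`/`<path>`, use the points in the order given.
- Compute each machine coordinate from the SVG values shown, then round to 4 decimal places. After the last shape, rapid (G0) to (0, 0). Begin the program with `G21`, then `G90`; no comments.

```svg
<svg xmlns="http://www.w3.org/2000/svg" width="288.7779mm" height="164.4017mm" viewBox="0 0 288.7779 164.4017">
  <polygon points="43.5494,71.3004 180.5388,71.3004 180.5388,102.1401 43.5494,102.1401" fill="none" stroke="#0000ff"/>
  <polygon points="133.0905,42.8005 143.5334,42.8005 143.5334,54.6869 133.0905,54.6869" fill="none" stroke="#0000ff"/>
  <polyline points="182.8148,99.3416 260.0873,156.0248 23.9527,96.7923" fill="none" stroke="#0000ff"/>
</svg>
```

G21
G90
G0 X43.5494 Y93.1013
M4 S504
G1 X180.5388 Y93.1013 F1381
G1 X180.5388 Y62.2616 F1381
G1 X43.5494 Y62.2616 F1381
G1 X43.5494 Y93.1013 F1381
M5
G0 X133.0905 Y121.6012
M4 S504
G1 X143.5334 Y121.6012 F1381
G1 X143.5334 Y109.7148 F1381
G1 X133.0905 Y109.7148 F1381
G1 X133.0905 Y121.6012 F1381
M5
G0 X182.8148 Y65.0601
M4 S504
G1 X260.0873 Y8.3769 F1381
G1 X23.9527 Y67.6094 F1381
M5
G0 X0.0000 Y0.0000

Since the viewBox matches the mm dimensions, user units are millimetres directly. The only transform is the Y-flip y_m = 164.4017 − y_svg.

Shape 1 is a rectangle drawn with `<polygon>`. Its stroke #0000ff means score at S504, F1381. After flipping Y the toolpath is (43.5494,93.1013) → (180.5388,93.1013) → (180.5388,62.2616) → (43.5494,62.2616) → (43.5494,93.1013), returning to the start.

Shape 2 is a rectangle drawn with `<polygon>`. Its stroke #0000ff means score at S504, F1381. After flipping Y the toolpath is (133.0905,121.6012) → (143.5334,121.6012) → (143.5334,109.7148) → (133.0905,109.7148) → (133.0905,121.6012), returning to the start.

Shape 3 is a open polyline drawn with `<polyline>`. Its stroke #0000ff means score at S504, F1381. After flipping Y the toolpath is (182.8148,65.0601) → (260.0873,8.3769) → (23.9527,67.6094).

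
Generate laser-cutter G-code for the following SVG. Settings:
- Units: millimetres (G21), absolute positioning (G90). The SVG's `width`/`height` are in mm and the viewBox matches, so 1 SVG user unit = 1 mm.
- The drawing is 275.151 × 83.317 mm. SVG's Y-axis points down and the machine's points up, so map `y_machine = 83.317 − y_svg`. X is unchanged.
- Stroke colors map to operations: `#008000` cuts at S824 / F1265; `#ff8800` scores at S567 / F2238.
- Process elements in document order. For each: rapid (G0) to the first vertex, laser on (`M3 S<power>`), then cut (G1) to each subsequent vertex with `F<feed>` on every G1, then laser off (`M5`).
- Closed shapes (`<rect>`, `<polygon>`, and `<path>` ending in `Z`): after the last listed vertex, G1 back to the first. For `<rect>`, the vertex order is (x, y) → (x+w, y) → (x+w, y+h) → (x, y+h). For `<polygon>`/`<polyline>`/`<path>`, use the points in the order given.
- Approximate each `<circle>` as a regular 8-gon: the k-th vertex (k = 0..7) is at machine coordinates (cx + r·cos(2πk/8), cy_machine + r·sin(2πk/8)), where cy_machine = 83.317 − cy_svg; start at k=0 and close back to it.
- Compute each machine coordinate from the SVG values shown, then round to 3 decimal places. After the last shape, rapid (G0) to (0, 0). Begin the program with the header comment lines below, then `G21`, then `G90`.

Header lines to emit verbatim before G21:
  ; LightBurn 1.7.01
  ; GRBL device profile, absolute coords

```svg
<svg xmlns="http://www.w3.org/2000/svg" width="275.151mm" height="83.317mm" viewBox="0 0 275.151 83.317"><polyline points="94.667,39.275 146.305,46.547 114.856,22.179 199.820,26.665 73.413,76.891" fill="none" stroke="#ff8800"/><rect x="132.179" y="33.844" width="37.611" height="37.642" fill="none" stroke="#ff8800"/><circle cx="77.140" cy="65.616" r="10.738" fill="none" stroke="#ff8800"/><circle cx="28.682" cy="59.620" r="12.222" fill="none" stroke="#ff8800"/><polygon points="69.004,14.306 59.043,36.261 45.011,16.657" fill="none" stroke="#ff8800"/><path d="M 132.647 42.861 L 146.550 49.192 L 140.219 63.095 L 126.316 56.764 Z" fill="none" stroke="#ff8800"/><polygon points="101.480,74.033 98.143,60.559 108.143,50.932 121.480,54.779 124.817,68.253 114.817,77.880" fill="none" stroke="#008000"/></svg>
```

Since the viewBox matches the mm dimensions, user units are millimetres directly. The only transform is the Y-flip y_m = 83.317 − y_svg.

Shape 1 is a open polyline drawn with `<polyline>`. Its stroke #ff8800 means score at S567, F2238. After flipping Y the toolpath is (94.667,44.042) → (146.305,36.770) → (114.856,61.138) → (199.820,56.652) → (73.413,6.426).

Shape 2 is a rectangle drawn with `<rect>`. Its stroke #ff8800 means score at S567, F2238. After flipping Y the toolpath is (132.179,49.473) → (169.790,49.473) → (169.790,11.831) → (132.179,11.831) → (132.179,49.473), returning to the start.

Shape 3 is a circle drawn with `<circle>`. Its stroke #ff8800 means score at S567, F2238. After flipping Y the toolpath is (87.878,17.701) → (84.733,25.294) → (77.140,28.439) → (69.547,25.294) → (66.402,17.701) → (69.547,10.108) → (77.140,6.963) → (84.733,10.108) → (87.878,17.701), returning to the start.

Shape 4 is a circle drawn with `<circle>`. Its stroke #ff8800 means score at S567, F2238. After flipping Y the toolpath is (40.904,23.697) → (37.324,32.339) → (28.682,35.919) → (20.040,32.339) → (16.460,23.697) → (20.040,15.055) → (28.682,11.475) → (37.324,15.055) → (40.904,23.697), returning to the start.

Shape 5 is a regular polygon drawn with `<polygon>`. Its stroke #ff8800 means score at S567, F2238. After flipping Y the toolpath is (69.004,69.011) → (59.043,47.056) → (45.011,66.660) → (69.004,69.011), returning to the start.

Shape 6 is a regular polygon drawn with `<path>`. Its stroke #ff8800 means score at S567, F2238. After flipping Y the toolpath is (132.647,40.456) → (146.550,34.125) → (140.219,20.222) → (126.316,26.553) → (132.647,40.456), returning to the start.

Shape 7 is a regular polygon drawn with `<polygon>`. Its stroke #008000 means cut at S824, F1265. After flipping Y the toolpath is (101.480,9.284) → (98.143,22.758) → (108.143,32.385) → (121.480,28.538) → (124.817,15.064) → (114.817,5.437) → (101.480,9.284), returning to the start.

; LightBurn 1.7.01
; GRBL device profile, absolute coords
G21
G90
G0 X94.667 Y44.042
M3 S567
G1 X146.305 Y36.770 F2238
G1 X114.856 Y61.138 F2238
G1 X199.820 Y56.652 F2238
G1 X73.413 Y6.426 F2238
M5
G0 X132.179 Y49.473
M3 S567
G1 X169.790 Y49.473 F2238
G1 X169.790 Y11.831 F2238
G1 X132.179 Y11.831 F2238
G1 X132.179 Y49.473 F2238
M5
G0 X87.878 Y17.701
M3 S567
G1 X84.733 Y25.294 F2238
G1 X77.140 Y28.439 F2238
G1 X69.547 Y25.294 F2238
G1 X66.402 Y17.701 F2238
G1 X69.547 Y10.108 F2238
G1 X77.140 Y6.963 F2238
G1 X84.733 Y10.108 F2238
G1 X87.878 Y17.701 F2238
M5
G0 X40.904 Y23.697
M3 S567
G1 X37.324 Y32.339 F2238
G1 X28.682 Y35.919 F2238
G1 X20.040 Y32.339 F2238
G1 X16.460 Y23.697 F2238
G1 X20.040 Y15.055 F2238
G1 X28.682 Y11.475 F2238
G1 X37.324 Y15.055 F2238
G1 X40.904 Y23.697 F2238
M5
G0 X69.004 Y69.011
M3 S567
G1 X59.043 Y47.056 F2238
G1 X45.011 Y66.660 F2238
G1 X69.004 Y69.011 F2238
M5
G0 X132.647 Y40.456
M3 S567
G1 X146.550 Y34.125 F2238
G1 X140.219 Y20.222 F2238
G1 X126.316 Y26.553 F2238
G1 X132.647 Y40.456 F2238
M5
G0 X101.480 Y9.284
M3 S824
G1 X98.143 Y22.758 F1265
G1 X108.143 Y32.385 F1265
G1 X121.480 Y28.538 F1265
G1 X124.817 Y15.064 F1265
G1 X114.817 Y5.437 F1265
G1 X101.480 Y9.284 F1265
M5
G0 X0.000 Y0.000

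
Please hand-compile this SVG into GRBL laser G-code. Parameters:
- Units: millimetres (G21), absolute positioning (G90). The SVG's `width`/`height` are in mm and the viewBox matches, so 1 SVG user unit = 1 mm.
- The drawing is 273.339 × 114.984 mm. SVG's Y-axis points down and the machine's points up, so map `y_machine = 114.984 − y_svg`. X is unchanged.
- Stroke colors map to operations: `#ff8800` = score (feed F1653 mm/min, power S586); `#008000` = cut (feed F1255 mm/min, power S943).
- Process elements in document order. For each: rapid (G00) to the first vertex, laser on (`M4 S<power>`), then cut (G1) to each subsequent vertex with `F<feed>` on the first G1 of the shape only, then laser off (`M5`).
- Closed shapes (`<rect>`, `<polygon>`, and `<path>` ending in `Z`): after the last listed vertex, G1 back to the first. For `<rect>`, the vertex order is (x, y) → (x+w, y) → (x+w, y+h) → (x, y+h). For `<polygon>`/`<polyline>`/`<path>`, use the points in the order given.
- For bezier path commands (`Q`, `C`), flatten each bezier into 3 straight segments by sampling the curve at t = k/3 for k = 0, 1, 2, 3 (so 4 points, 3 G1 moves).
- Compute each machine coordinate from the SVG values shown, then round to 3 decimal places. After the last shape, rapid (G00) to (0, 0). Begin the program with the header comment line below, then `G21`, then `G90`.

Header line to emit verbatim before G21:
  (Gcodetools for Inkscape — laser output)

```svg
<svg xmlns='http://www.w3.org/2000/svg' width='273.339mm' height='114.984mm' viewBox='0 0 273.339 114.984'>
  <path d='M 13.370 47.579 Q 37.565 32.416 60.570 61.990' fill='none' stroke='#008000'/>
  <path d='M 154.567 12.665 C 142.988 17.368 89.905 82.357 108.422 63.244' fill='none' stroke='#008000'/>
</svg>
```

(Gcodetools for Inkscape — laser output)
G21
G90
G00 X13.370 Y67.405
M4 S943
G1 X29.368 Y72.543 F1255
G1 X45.101 Y67.739
G1 X60.570 Y52.994
M5
G00 X154.567 Y102.319
M4 S943
G1 X133.342 Y82.868 F1255
G1 X109.583 Y55.313
G1 X108.422 Y51.740
M5
G00 X0.000 Y0.000

1 u = 1 mm; y_m = 114.984 − y.

[1] `<path>` quadratic bezier, #008000→cut S943 F1255: (13.370,67.405) → (29.368,72.543) → (45.101,67.739) → (60.570,52.994)

[2] `<path>` cubic bezier, #008000→cut S943 F1255: (154.567,102.319) → (133.342,82.868) → (109.583,55.313) → (108.422,51.740)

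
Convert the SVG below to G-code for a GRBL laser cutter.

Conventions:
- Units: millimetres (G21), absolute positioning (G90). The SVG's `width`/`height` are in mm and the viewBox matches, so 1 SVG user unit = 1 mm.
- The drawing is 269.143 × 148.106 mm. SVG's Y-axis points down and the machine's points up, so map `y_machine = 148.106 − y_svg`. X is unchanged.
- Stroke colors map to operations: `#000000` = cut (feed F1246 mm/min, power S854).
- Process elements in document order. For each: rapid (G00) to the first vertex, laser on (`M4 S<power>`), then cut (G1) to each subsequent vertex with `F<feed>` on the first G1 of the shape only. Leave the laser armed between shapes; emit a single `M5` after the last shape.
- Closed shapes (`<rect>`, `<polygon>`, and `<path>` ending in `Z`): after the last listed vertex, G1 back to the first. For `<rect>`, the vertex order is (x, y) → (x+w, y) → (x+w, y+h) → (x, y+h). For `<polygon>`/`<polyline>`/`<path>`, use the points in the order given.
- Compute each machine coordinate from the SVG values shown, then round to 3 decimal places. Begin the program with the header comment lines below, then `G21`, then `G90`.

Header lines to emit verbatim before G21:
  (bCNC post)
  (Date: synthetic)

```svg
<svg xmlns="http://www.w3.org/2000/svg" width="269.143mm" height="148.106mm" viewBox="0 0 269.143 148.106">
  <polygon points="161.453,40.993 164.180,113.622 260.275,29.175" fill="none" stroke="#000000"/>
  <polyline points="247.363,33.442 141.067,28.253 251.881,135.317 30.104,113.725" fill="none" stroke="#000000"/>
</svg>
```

1 u = 1 mm; y_m = 148.106 − y.

[1] `<polygon>` closed polygon, #000000→cut S854 F1246: (161.453,107.113) → (164.180,34.484) → (260.275,118.931) → (161.453,107.113) (closed)

[2] `<polyline>` open polyline, #000000→cut S854 F1246: (247.363,114.664) → (141.067,119.853) → (251.881,12.789) → (30.104,34.381)

(bCNC post)
(Date: synthetic)
G21
G90
G00 X161.453 Y107.113
M4 S854
G1 X164.180 Y34.484 F1246
G1 X260.275 Y118.931
G1 X161.453 Y107.113
G00 X247.363 Y114.664
M4 S854
G1 X141.067 Y119.853 F1246
G1 X251.881 Y12.789
G1 X30.104 Y34.381
M5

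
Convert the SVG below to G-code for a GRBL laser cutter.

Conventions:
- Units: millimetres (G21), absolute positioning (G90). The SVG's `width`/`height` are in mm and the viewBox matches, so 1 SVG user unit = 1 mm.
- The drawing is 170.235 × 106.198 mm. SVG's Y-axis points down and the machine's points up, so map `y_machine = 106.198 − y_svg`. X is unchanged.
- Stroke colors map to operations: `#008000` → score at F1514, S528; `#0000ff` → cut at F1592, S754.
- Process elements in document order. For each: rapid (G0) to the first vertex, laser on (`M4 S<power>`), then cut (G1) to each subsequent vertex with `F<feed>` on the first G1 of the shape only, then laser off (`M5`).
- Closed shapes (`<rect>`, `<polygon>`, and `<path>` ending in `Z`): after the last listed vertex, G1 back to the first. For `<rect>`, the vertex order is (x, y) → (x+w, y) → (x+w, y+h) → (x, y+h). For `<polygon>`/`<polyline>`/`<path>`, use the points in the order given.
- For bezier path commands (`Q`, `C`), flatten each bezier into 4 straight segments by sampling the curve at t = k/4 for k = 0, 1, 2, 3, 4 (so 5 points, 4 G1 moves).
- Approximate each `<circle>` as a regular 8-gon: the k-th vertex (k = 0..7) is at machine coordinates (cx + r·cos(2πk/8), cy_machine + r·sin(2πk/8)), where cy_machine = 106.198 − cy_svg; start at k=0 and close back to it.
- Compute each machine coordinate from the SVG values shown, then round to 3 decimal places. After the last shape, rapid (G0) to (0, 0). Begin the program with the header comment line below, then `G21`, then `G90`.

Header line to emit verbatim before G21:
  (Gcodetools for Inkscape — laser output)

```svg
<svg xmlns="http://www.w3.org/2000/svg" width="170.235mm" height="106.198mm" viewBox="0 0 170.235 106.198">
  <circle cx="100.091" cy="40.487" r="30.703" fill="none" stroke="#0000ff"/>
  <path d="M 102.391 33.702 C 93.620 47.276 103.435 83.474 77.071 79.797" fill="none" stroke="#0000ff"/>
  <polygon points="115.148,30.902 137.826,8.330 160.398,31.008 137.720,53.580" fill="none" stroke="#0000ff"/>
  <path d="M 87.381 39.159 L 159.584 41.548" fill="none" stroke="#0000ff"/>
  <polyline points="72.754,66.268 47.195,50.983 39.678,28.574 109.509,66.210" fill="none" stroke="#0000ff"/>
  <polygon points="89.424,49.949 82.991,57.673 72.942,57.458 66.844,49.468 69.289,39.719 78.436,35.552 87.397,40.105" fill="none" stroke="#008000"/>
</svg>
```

1 u = 1 mm; y_m = 106.198 − y.

[1] `<circle>` circle, #0000ff→cut S754 F1592: (130.794,65.711) → (121.801,87.421) → (100.091,96.414) → (78.381,87.421) → (69.388,65.711) → (78.381,44.001) → (100.091,35.008) → (121.801,44.001) → (130.794,65.711) (closed)

[2] `<path>` cubic bezier, #0000ff→cut S754 F1592: (102.391,72.496) → (98.442,59.050) → (96.328,42.979) → (90.916,30.143) → (77.071,26.401)

[3] `<polygon>` regular polygon, #0000ff→cut S754 F1592: (115.148,75.296) → (137.826,97.868) → (160.398,75.190) → (137.720,52.618) → (115.148,75.296) (closed)

[4] `<path>` line segment, #0000ff→cut S754 F1592: (87.381,67.039) → (159.584,64.650)

[5] `<polyline>` open polyline, #0000ff→cut S754 F1592: (72.754,39.930) → (47.195,55.215) → (39.678,77.624) → (109.509,39.988)

[6] `<polygon>` regular polygon, #008000→score S528 F1514: (89.424,56.249) → (82.991,48.525) → (72.942,48.740) → (66.844,56.730) → (69.289,66.479) → (78.436,70.646) → (87.397,66.093) → (89.424,56.249) (closed)

(Gcodetools for Inkscape — laser output)
G21
G90
G0 X130.794 Y65.711
M4 S754
G1 X121.801 Y87.421 F1592
G1 X100.091 Y96.414
G1 X78.381 Y87.421
G1 X69.388 Y65.711
G1 X78.381 Y44.001
G1 X100.091 Y35.008
G1 X121.801 Y44.001
G1 X130.794 Y65.711
M5
G0 X102.391 Y72.496
M4 S754
G1 X98.442 Y59.050 F1592
G1 X96.328 Y42.979
G1 X90.916 Y30.143
G1 X77.071 Y26.401
M5
G0 X115.148 Y75.296
M4 S754
G1 X137.826 Y97.868 F1592
G1 X160.398 Y75.190
G1 X137.720 Y52.618
G1 X115.148 Y75.296
M5
G0 X87.381 Y67.039
M4 S754
G1 X159.584 Y64.650 F1592
M5
G0 X72.754 Y39.930
M4 S754
G1 X47.195 Y55.215 F1592
G1 X39.678 Y77.624
G1 X109.509 Y39.988
M5
G0 X89.424 Y56.249
M4 S528
G1 X82.991 Y48.525 F1514
G1 X72.942 Y48.740
G1 X66.844 Y56.730
G1 X69.289 Y66.479
G1 X78.436 Y70.646
G1 X87.397 Y66.093
G1 X89.424 Y56.249
M5
G0 X0.000 Y0.000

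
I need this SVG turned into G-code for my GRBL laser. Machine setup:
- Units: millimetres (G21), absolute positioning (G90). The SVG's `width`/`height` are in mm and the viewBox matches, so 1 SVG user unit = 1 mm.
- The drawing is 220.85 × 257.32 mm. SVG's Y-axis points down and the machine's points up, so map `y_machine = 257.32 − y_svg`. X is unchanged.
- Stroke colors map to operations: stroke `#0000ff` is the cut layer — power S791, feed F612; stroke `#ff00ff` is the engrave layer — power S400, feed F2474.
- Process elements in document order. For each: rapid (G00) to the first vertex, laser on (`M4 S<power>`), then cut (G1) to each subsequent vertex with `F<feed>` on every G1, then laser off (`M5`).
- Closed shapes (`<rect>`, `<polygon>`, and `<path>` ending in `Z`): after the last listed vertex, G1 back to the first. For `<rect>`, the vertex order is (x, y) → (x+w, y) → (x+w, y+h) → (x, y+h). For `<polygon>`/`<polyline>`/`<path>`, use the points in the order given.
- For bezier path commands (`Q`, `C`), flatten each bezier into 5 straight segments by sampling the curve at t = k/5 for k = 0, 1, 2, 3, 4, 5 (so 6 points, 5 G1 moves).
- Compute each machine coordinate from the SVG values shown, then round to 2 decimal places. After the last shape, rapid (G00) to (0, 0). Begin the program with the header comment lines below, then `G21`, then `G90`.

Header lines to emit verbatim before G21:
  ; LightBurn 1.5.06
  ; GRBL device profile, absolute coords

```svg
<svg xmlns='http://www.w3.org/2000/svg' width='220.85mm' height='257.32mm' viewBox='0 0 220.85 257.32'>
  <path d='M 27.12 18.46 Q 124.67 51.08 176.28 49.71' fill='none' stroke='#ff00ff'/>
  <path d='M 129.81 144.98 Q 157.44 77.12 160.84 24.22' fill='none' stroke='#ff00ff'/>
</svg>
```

; LightBurn 1.5.06
; GRBL device profile, absolute coords
G21
G90
G00 X27.12 Y238.86
M4 S400
G1 X64.30 Y227.17 F2474
G1 X97.81 Y218.20 F2474
G1 X127.64 Y211.95 F2474
G1 X153.80 Y208.42 F2474
G1 X176.28 Y207.61 F2474
M5
G00 X129.81 Y112.34
M4 S400
G1 X139.89 Y138.89 F2474
G1 X148.04 Y164.23 F2474
G1 X154.24 Y188.39 F2474
G1 X158.51 Y211.34 F2474
G1 X160.84 Y233.10 F2474
M5
G00 X0.00 Y0.00

viewBox `0 0 220.85 257.32` with mm width/height → 1 unit = 1 mm. Flip: y_m = 257.32 − y_svg.

**Shape 1** — `<path>` quadratic bezier, stroke `#ff00ff` → engrave (S400, F2474). Control points (SVG): P0=(27.12,18.46), P1=(124.67,51.08), P2=(176.28,49.71); sampled at t=k/5. Machine vertices: (27.12,238.86) → (64.30,227.17) → (97.81,218.20) → (127.64,211.95) → (153.80,208.42) → (176.28,207.61). Open path.

**Shape 2** — `<path>` quadratic bezier, stroke `#ff00ff` → engrave (S400, F2474). Control points (SVG): P0=(129.81,144.98), P1=(157.44,77.12), P2=(160.84,24.22); sampled at t=k/5. Machine vertices: (129.81,112.34) → (139.89,138.89) → (148.04,164.23) → (154.24,188.39) → (158.51,211.34) → (160.84,233.10). Open path.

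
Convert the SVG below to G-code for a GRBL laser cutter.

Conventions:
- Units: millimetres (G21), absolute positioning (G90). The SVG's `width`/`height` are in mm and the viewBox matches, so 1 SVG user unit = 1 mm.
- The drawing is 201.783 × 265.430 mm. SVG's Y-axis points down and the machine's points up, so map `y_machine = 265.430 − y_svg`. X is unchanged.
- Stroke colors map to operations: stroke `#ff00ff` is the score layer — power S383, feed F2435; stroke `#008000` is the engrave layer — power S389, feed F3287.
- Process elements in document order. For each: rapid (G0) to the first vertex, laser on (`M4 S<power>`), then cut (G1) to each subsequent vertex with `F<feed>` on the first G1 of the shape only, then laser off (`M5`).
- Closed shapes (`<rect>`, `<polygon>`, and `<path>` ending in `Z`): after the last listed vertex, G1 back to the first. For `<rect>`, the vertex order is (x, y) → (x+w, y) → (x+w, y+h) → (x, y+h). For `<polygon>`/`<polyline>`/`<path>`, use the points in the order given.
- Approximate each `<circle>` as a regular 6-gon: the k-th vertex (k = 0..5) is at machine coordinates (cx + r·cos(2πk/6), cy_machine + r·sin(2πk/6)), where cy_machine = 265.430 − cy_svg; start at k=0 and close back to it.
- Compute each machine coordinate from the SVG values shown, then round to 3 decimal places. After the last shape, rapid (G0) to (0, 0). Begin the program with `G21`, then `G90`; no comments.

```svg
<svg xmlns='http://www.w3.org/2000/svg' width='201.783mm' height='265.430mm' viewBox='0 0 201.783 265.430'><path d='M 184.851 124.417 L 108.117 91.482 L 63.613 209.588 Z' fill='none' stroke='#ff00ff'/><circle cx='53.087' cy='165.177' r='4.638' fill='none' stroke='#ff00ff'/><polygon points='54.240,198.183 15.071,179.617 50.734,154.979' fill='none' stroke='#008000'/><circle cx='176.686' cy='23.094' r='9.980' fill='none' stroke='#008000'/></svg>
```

G21
G90
G0 X184.851 Y141.013
M4 S383
G1 X108.117 Y173.948 F2435
G1 X63.613 Y55.842
G1 X184.851 Y141.013
M5
G0 X57.725 Y100.253
M4 S383
G1 X55.406 Y104.270 F2435
G1 X50.768 Y104.270
G1 X48.449 Y100.253
G1 X50.768 Y96.236
G1 X55.406 Y96.236
G1 X57.725 Y100.253
M5
G0 X54.240 Y67.247
M4 S389
G1 X15.071 Y85.813 F3287
G1 X50.734 Y110.451
G1 X54.240 Y67.247
M5
G0 X186.666 Y242.336
M4 S389
G1 X181.676 Y250.979 F3287
G1 X171.696 Y250.979
G1 X166.706 Y242.336
G1 X171.696 Y233.693
G1 X181.676 Y233.693
G1 X186.666 Y242.336
M5
G0 X0.000 Y0.000

viewBox `0 0 201.783 265.430` with mm width/height → 1 unit = 1 mm. Flip: y_m = 265.430 − y_svg.

**Shape 1** — `<path>` closed polygon, stroke `#ff00ff` → score (S383, F2435). Machine vertices: (184.851,141.013) → (108.117,173.948) → (63.613,55.842) → (184.851,141.013). Closed: final G1 returns to the first vertex.

**Shape 2** — `<circle>` circle, stroke `#ff00ff` → score (S383, F2435). Machine vertices: (57.725,100.253) → (55.406,104.270) → (50.768,104.270) → (48.449,100.253) → (50.768,96.236) → (55.406,96.236) → (57.725,100.253). Closed: final G1 returns to the first vertex.

**Shape 3** — `<polygon>` regular polygon, stroke `#008000` → engrave (S389, F3287). Machine vertices: (54.240,67.247) → (15.071,85.813) → (50.734,110.451) → (54.240,67.247). Closed: final G1 returns to the first vertex.

**Shape 4** — `<circle>` circle, stroke `#008000` → engrave (S389, F3287). Machine vertices: (186.666,242.336) → (181.676,250.979) → (171.696,250.979) → (166.706,242.336) → (171.696,233.693) → (181.676,233.693) → (186.666,242.336). Closed: final G1 returns to the first vertex.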